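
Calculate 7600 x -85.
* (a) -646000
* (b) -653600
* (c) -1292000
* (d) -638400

7600 * -85 = -646000
a) -646000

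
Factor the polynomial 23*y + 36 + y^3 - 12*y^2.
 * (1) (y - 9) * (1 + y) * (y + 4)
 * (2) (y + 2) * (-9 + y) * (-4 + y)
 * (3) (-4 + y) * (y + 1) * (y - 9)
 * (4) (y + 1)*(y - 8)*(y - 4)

We need to factor 23*y + 36 + y^3 - 12*y^2.
The factored form is (-4 + y) * (y + 1) * (y - 9).
3) (-4 + y) * (y + 1) * (y - 9)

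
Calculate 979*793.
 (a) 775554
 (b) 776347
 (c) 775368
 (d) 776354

979 * 793 = 776347
b) 776347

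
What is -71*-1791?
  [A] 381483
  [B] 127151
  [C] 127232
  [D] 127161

-71 * -1791 = 127161
D) 127161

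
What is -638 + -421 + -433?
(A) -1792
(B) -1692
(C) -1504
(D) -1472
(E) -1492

First: -638 + -421 = -1059
Then: -1059 + -433 = -1492
E) -1492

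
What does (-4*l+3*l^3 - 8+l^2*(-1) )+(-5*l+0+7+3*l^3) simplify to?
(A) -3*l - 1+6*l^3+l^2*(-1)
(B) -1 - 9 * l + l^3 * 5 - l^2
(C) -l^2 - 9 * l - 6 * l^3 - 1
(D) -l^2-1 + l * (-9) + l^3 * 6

Adding the polynomials and combining like terms:
(-4*l + 3*l^3 - 8 + l^2*(-1)) + (-5*l + 0 + 7 + 3*l^3)
= -l^2-1 + l * (-9) + l^3 * 6
D) -l^2-1 + l * (-9) + l^3 * 6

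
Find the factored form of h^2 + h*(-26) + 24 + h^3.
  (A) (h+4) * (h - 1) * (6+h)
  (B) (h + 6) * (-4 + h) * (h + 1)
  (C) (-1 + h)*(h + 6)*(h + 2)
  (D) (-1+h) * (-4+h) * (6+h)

We need to factor h^2 + h*(-26) + 24 + h^3.
The factored form is (-1+h) * (-4+h) * (6+h).
D) (-1+h) * (-4+h) * (6+h)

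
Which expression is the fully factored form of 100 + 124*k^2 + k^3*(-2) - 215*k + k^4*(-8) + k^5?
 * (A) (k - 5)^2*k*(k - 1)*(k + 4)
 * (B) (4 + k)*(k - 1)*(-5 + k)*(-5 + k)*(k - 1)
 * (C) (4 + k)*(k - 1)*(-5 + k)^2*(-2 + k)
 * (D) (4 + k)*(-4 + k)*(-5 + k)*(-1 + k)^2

We need to factor 100 + 124*k^2 + k^3*(-2) - 215*k + k^4*(-8) + k^5.
The factored form is (4 + k)*(k - 1)*(-5 + k)*(-5 + k)*(k - 1).
B) (4 + k)*(k - 1)*(-5 + k)*(-5 + k)*(k - 1)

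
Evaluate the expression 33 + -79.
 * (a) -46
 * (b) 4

33 + -79 = -46
a) -46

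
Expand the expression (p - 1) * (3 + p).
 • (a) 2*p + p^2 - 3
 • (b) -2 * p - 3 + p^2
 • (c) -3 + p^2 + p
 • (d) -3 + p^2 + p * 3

Expanding (p - 1) * (3 + p):
= 2*p + p^2 - 3
a) 2*p + p^2 - 3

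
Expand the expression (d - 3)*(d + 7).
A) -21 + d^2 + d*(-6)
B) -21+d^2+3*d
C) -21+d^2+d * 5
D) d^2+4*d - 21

Expanding (d - 3)*(d + 7):
= d^2+4*d - 21
D) d^2+4*d - 21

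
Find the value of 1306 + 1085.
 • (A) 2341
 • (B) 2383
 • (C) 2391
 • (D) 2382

1306 + 1085 = 2391
C) 2391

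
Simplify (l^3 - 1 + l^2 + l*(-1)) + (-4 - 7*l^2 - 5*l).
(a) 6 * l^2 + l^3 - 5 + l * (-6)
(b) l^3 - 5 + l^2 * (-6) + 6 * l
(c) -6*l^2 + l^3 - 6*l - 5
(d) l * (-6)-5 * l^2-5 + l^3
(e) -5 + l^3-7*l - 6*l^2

Adding the polynomials and combining like terms:
(l^3 - 1 + l^2 + l*(-1)) + (-4 - 7*l^2 - 5*l)
= -6*l^2 + l^3 - 6*l - 5
c) -6*l^2 + l^3 - 6*l - 5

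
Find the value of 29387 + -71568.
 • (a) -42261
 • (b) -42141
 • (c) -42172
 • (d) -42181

29387 + -71568 = -42181
d) -42181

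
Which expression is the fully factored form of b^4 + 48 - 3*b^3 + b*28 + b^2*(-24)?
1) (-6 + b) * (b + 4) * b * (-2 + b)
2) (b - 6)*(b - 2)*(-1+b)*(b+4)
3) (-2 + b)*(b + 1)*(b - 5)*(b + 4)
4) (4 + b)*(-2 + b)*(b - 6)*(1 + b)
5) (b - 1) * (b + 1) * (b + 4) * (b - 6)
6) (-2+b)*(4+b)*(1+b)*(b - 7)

We need to factor b^4 + 48 - 3*b^3 + b*28 + b^2*(-24).
The factored form is (4 + b)*(-2 + b)*(b - 6)*(1 + b).
4) (4 + b)*(-2 + b)*(b - 6)*(1 + b)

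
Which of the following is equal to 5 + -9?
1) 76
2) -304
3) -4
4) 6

5 + -9 = -4
3) -4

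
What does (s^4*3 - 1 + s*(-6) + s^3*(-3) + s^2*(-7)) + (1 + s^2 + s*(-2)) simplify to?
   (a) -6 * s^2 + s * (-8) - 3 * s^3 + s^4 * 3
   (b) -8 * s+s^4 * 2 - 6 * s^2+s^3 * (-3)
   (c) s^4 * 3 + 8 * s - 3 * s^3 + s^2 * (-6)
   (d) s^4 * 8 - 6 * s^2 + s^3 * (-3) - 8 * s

Adding the polynomials and combining like terms:
(s^4*3 - 1 + s*(-6) + s^3*(-3) + s^2*(-7)) + (1 + s^2 + s*(-2))
= -6 * s^2 + s * (-8) - 3 * s^3 + s^4 * 3
a) -6 * s^2 + s * (-8) - 3 * s^3 + s^4 * 3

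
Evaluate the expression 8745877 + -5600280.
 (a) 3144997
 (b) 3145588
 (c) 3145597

8745877 + -5600280 = 3145597
c) 3145597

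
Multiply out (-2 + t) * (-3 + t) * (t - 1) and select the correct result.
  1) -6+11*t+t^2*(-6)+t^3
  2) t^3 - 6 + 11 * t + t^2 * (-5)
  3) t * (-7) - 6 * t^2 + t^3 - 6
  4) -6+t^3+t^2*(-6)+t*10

Expanding (-2 + t) * (-3 + t) * (t - 1):
= -6+11*t+t^2*(-6)+t^3
1) -6+11*t+t^2*(-6)+t^3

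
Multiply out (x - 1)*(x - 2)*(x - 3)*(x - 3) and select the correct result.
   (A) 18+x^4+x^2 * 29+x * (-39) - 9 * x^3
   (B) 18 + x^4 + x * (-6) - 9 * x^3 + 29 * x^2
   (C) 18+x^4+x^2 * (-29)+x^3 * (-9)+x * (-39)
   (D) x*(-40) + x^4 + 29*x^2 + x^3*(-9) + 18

Expanding (x - 1)*(x - 2)*(x - 3)*(x - 3):
= 18+x^4+x^2 * 29+x * (-39) - 9 * x^3
A) 18+x^4+x^2 * 29+x * (-39) - 9 * x^3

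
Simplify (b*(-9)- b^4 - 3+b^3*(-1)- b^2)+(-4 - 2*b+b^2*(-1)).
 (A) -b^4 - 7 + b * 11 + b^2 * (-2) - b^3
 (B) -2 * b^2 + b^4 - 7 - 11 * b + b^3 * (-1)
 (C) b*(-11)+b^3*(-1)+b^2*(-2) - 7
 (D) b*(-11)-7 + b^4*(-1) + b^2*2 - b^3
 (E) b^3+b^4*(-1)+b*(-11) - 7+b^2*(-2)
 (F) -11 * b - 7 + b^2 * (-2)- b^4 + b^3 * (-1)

Adding the polynomials and combining like terms:
(b*(-9) - b^4 - 3 + b^3*(-1) - b^2) + (-4 - 2*b + b^2*(-1))
= -11 * b - 7 + b^2 * (-2)- b^4 + b^3 * (-1)
F) -11 * b - 7 + b^2 * (-2)- b^4 + b^3 * (-1)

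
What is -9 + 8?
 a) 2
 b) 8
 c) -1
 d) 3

-9 + 8 = -1
c) -1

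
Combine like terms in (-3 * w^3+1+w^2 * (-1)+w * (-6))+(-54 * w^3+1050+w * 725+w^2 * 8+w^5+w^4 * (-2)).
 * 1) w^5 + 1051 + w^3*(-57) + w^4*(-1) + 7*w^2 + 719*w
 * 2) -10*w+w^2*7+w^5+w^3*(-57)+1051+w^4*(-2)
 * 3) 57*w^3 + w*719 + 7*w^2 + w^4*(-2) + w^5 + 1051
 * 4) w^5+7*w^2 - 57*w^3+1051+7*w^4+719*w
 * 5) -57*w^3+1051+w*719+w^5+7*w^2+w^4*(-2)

Adding the polynomials and combining like terms:
(-3*w^3 + 1 + w^2*(-1) + w*(-6)) + (-54*w^3 + 1050 + w*725 + w^2*8 + w^5 + w^4*(-2))
= -57*w^3+1051+w*719+w^5+7*w^2+w^4*(-2)
5) -57*w^3+1051+w*719+w^5+7*w^2+w^4*(-2)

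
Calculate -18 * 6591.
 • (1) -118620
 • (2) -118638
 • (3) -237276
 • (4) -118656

-18 * 6591 = -118638
2) -118638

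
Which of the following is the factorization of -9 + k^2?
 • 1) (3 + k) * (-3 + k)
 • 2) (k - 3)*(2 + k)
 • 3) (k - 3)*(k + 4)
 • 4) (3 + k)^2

We need to factor -9 + k^2.
The factored form is (3 + k) * (-3 + k).
1) (3 + k) * (-3 + k)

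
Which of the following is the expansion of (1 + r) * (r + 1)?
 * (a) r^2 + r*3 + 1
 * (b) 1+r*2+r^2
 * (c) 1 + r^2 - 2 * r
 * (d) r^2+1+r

Expanding (1 + r) * (r + 1):
= 1+r*2+r^2
b) 1+r*2+r^2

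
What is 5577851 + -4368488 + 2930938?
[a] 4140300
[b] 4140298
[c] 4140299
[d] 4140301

First: 5577851 + -4368488 = 1209363
Then: 1209363 + 2930938 = 4140301
d) 4140301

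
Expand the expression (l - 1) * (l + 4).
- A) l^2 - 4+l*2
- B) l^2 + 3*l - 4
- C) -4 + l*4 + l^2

Expanding (l - 1) * (l + 4):
= l^2 + 3*l - 4
B) l^2 + 3*l - 4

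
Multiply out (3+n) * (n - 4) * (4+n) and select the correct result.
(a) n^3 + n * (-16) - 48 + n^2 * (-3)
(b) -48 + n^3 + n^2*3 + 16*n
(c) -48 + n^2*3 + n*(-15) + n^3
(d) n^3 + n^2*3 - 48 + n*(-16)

Expanding (3+n) * (n - 4) * (4+n):
= n^3 + n^2*3 - 48 + n*(-16)
d) n^3 + n^2*3 - 48 + n*(-16)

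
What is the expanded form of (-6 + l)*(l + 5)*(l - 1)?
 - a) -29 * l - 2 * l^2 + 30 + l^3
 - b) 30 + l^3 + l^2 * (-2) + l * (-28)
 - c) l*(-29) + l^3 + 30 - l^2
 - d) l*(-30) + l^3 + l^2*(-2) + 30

Expanding (-6 + l)*(l + 5)*(l - 1):
= -29 * l - 2 * l^2 + 30 + l^3
a) -29 * l - 2 * l^2 + 30 + l^3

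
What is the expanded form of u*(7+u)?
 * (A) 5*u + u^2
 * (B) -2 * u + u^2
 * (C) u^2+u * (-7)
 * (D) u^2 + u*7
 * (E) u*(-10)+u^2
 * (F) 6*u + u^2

Expanding u*(7+u):
= u^2 + u*7
D) u^2 + u*7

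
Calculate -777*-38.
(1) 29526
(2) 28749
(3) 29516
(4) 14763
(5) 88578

-777 * -38 = 29526
1) 29526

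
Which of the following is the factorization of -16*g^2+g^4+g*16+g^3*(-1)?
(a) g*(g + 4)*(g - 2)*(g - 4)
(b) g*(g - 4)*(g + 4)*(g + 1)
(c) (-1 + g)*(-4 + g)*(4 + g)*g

We need to factor -16*g^2+g^4+g*16+g^3*(-1).
The factored form is (-1 + g)*(-4 + g)*(4 + g)*g.
c) (-1 + g)*(-4 + g)*(4 + g)*g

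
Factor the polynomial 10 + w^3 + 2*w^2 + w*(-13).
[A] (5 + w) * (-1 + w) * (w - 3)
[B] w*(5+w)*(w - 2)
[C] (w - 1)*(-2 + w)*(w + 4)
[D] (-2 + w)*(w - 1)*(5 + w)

We need to factor 10 + w^3 + 2*w^2 + w*(-13).
The factored form is (-2 + w)*(w - 1)*(5 + w).
D) (-2 + w)*(w - 1)*(5 + w)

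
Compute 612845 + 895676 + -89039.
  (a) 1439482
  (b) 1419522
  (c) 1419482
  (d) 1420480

First: 612845 + 895676 = 1508521
Then: 1508521 + -89039 = 1419482
c) 1419482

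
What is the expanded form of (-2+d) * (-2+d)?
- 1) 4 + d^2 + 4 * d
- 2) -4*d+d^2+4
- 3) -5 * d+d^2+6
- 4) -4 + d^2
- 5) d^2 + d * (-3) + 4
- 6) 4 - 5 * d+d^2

Expanding (-2+d) * (-2+d):
= -4*d+d^2+4
2) -4*d+d^2+4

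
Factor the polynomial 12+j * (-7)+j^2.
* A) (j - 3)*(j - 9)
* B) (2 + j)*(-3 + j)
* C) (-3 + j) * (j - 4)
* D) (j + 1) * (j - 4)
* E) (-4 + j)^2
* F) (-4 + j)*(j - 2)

We need to factor 12+j * (-7)+j^2.
The factored form is (-3 + j) * (j - 4).
C) (-3 + j) * (j - 4)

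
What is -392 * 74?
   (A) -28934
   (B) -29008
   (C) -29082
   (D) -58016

-392 * 74 = -29008
B) -29008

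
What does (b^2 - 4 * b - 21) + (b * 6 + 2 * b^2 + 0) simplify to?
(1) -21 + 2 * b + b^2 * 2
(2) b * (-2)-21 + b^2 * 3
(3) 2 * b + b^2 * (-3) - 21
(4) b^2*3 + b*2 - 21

Adding the polynomials and combining like terms:
(b^2 - 4*b - 21) + (b*6 + 2*b^2 + 0)
= b^2*3 + b*2 - 21
4) b^2*3 + b*2 - 21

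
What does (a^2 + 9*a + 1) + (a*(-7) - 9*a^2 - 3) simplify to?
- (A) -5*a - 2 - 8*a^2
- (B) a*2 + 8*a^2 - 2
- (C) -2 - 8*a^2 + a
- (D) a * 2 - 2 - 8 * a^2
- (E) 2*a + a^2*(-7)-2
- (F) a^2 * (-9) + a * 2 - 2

Adding the polynomials and combining like terms:
(a^2 + 9*a + 1) + (a*(-7) - 9*a^2 - 3)
= a * 2 - 2 - 8 * a^2
D) a * 2 - 2 - 8 * a^2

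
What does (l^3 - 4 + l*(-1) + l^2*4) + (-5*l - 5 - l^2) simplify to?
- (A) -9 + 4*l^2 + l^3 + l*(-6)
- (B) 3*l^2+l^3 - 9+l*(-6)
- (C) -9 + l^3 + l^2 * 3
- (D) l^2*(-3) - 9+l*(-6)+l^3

Adding the polynomials and combining like terms:
(l^3 - 4 + l*(-1) + l^2*4) + (-5*l - 5 - l^2)
= 3*l^2+l^3 - 9+l*(-6)
B) 3*l^2+l^3 - 9+l*(-6)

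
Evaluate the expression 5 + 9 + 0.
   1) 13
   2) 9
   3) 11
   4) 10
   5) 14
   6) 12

First: 5 + 9 = 14
Then: 14 + 0 = 14
5) 14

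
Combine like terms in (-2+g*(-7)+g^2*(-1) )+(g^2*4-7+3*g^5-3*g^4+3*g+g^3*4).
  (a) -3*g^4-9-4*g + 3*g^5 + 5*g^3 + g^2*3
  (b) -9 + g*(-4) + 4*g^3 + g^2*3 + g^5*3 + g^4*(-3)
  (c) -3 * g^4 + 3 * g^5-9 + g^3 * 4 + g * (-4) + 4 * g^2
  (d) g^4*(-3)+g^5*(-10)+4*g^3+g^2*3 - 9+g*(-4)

Adding the polynomials and combining like terms:
(-2 + g*(-7) + g^2*(-1)) + (g^2*4 - 7 + 3*g^5 - 3*g^4 + 3*g + g^3*4)
= -9 + g*(-4) + 4*g^3 + g^2*3 + g^5*3 + g^4*(-3)
b) -9 + g*(-4) + 4*g^3 + g^2*3 + g^5*3 + g^4*(-3)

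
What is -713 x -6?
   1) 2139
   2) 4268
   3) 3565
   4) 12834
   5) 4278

-713 * -6 = 4278
5) 4278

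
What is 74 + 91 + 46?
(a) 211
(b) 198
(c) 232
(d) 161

First: 74 + 91 = 165
Then: 165 + 46 = 211
a) 211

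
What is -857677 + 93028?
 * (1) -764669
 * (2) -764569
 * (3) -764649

-857677 + 93028 = -764649
3) -764649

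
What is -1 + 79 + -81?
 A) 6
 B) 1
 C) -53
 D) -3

First: -1 + 79 = 78
Then: 78 + -81 = -3
D) -3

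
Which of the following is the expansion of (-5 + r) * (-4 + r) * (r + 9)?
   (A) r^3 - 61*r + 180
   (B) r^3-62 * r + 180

Expanding (-5 + r) * (-4 + r) * (r + 9):
= r^3 - 61*r + 180
A) r^3 - 61*r + 180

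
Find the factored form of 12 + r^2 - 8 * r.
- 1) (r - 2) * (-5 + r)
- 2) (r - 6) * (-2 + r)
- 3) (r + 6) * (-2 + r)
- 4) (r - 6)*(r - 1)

We need to factor 12 + r^2 - 8 * r.
The factored form is (r - 6) * (-2 + r).
2) (r - 6) * (-2 + r)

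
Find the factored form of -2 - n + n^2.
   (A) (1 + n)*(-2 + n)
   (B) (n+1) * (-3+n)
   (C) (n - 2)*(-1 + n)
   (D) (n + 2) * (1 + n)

We need to factor -2 - n + n^2.
The factored form is (1 + n)*(-2 + n).
A) (1 + n)*(-2 + n)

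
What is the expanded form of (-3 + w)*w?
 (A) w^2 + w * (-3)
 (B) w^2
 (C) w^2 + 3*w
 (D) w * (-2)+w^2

Expanding (-3 + w)*w:
= w^2 + w * (-3)
A) w^2 + w * (-3)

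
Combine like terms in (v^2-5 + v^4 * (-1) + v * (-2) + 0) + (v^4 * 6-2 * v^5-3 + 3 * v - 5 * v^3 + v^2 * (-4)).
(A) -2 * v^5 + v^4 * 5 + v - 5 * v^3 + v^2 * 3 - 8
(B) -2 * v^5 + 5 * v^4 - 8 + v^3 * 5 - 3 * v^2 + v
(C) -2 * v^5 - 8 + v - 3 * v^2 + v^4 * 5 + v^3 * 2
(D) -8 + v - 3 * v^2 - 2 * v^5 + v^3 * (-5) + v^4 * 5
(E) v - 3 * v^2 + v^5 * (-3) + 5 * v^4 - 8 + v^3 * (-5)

Adding the polynomials and combining like terms:
(v^2 - 5 + v^4*(-1) + v*(-2) + 0) + (v^4*6 - 2*v^5 - 3 + 3*v - 5*v^3 + v^2*(-4))
= -8 + v - 3 * v^2 - 2 * v^5 + v^3 * (-5) + v^4 * 5
D) -8 + v - 3 * v^2 - 2 * v^5 + v^3 * (-5) + v^4 * 5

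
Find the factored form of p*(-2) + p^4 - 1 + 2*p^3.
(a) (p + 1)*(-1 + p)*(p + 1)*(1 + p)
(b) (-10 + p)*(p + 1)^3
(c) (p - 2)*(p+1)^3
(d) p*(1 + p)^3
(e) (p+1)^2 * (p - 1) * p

We need to factor p*(-2) + p^4 - 1 + 2*p^3.
The factored form is (p + 1)*(-1 + p)*(p + 1)*(1 + p).
a) (p + 1)*(-1 + p)*(p + 1)*(1 + p)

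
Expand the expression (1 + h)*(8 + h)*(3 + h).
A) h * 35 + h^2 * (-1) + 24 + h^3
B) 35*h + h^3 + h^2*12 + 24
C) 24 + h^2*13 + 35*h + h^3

Expanding (1 + h)*(8 + h)*(3 + h):
= 35*h + h^3 + h^2*12 + 24
B) 35*h + h^3 + h^2*12 + 24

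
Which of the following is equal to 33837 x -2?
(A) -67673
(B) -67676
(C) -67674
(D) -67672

33837 * -2 = -67674
C) -67674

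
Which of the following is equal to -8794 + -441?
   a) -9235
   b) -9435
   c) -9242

-8794 + -441 = -9235
a) -9235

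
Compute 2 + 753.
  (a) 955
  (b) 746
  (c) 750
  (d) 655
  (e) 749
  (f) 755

2 + 753 = 755
f) 755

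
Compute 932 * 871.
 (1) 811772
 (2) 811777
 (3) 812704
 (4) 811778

932 * 871 = 811772
1) 811772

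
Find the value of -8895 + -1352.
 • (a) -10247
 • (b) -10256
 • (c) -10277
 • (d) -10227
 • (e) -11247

-8895 + -1352 = -10247
a) -10247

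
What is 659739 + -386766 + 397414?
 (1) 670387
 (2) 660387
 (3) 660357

First: 659739 + -386766 = 272973
Then: 272973 + 397414 = 670387
1) 670387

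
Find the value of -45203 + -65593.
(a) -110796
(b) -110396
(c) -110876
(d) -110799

-45203 + -65593 = -110796
a) -110796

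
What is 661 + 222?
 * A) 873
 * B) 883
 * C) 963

661 + 222 = 883
B) 883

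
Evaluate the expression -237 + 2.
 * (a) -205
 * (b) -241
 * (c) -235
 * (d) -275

-237 + 2 = -235
c) -235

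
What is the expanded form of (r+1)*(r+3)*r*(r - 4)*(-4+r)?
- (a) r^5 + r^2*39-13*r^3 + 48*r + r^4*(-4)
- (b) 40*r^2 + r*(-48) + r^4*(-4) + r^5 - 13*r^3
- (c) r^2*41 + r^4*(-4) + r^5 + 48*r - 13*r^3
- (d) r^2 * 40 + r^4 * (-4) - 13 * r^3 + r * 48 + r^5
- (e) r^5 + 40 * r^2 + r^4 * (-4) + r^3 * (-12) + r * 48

Expanding (r+1)*(r+3)*r*(r - 4)*(-4+r):
= r^2 * 40 + r^4 * (-4) - 13 * r^3 + r * 48 + r^5
d) r^2 * 40 + r^4 * (-4) - 13 * r^3 + r * 48 + r^5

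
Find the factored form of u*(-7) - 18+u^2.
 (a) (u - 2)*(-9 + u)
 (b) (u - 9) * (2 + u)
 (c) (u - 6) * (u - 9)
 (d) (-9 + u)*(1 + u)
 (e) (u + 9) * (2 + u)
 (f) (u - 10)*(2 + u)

We need to factor u*(-7) - 18+u^2.
The factored form is (u - 9) * (2 + u).
b) (u - 9) * (2 + u)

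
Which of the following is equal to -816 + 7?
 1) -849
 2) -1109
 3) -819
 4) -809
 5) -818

-816 + 7 = -809
4) -809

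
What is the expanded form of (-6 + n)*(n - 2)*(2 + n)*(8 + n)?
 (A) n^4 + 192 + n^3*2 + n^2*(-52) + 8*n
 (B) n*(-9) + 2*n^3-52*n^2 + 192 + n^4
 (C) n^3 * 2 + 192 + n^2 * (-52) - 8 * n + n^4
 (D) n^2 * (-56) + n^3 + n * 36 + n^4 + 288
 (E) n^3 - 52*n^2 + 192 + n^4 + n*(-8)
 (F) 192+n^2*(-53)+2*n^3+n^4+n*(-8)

Expanding (-6 + n)*(n - 2)*(2 + n)*(8 + n):
= n^3 * 2 + 192 + n^2 * (-52) - 8 * n + n^4
C) n^3 * 2 + 192 + n^2 * (-52) - 8 * n + n^4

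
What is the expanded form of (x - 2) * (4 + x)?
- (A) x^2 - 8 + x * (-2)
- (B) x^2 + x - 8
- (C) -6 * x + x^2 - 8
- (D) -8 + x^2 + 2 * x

Expanding (x - 2) * (4 + x):
= -8 + x^2 + 2 * x
D) -8 + x^2 + 2 * x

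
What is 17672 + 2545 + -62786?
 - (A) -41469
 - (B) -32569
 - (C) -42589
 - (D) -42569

First: 17672 + 2545 = 20217
Then: 20217 + -62786 = -42569
D) -42569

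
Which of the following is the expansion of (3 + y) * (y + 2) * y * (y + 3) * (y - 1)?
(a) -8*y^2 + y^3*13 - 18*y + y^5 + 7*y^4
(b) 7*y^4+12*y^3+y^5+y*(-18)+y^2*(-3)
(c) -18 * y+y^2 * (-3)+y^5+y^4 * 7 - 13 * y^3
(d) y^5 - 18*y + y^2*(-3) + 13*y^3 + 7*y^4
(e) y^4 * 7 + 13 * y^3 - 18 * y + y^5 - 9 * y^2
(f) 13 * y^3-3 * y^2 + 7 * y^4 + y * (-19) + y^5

Expanding (3 + y) * (y + 2) * y * (y + 3) * (y - 1):
= y^5 - 18*y + y^2*(-3) + 13*y^3 + 7*y^4
d) y^5 - 18*y + y^2*(-3) + 13*y^3 + 7*y^4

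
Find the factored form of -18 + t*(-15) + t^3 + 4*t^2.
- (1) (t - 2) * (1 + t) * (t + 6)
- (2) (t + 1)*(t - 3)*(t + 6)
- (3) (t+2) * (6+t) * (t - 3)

We need to factor -18 + t*(-15) + t^3 + 4*t^2.
The factored form is (t + 1)*(t - 3)*(t + 6).
2) (t + 1)*(t - 3)*(t + 6)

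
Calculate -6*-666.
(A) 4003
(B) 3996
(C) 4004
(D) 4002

-6 * -666 = 3996
B) 3996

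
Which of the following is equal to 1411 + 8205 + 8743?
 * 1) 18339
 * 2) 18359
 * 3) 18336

First: 1411 + 8205 = 9616
Then: 9616 + 8743 = 18359
2) 18359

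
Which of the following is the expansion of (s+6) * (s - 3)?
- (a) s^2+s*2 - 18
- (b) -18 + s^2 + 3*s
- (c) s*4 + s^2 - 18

Expanding (s+6) * (s - 3):
= -18 + s^2 + 3*s
b) -18 + s^2 + 3*s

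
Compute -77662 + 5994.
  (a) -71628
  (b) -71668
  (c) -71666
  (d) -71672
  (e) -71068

-77662 + 5994 = -71668
b) -71668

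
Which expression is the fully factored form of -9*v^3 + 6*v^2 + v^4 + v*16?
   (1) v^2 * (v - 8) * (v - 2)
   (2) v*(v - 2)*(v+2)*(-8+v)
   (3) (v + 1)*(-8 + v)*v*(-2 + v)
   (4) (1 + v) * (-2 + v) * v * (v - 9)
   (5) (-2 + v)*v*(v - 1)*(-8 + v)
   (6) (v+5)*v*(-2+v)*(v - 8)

We need to factor -9*v^3 + 6*v^2 + v^4 + v*16.
The factored form is (v + 1)*(-8 + v)*v*(-2 + v).
3) (v + 1)*(-8 + v)*v*(-2 + v)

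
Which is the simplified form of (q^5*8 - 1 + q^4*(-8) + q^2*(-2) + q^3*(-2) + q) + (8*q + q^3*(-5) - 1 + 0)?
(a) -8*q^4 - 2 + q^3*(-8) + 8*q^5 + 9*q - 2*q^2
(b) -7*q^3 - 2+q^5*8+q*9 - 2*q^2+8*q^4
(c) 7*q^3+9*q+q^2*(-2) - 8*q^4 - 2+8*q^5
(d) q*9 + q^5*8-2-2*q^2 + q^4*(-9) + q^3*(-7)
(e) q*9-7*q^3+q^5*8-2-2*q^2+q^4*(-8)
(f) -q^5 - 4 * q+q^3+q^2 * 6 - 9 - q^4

Adding the polynomials and combining like terms:
(q^5*8 - 1 + q^4*(-8) + q^2*(-2) + q^3*(-2) + q) + (8*q + q^3*(-5) - 1 + 0)
= q*9-7*q^3+q^5*8-2-2*q^2+q^4*(-8)
e) q*9-7*q^3+q^5*8-2-2*q^2+q^4*(-8)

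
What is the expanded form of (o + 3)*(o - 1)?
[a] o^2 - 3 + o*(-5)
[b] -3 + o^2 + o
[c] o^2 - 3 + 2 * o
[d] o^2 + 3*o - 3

Expanding (o + 3)*(o - 1):
= o^2 - 3 + 2 * o
c) o^2 - 3 + 2 * o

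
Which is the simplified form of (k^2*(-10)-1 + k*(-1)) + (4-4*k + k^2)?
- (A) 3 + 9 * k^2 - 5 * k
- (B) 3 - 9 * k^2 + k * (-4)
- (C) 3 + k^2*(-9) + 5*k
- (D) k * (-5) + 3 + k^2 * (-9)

Adding the polynomials and combining like terms:
(k^2*(-10) - 1 + k*(-1)) + (4 - 4*k + k^2)
= k * (-5) + 3 + k^2 * (-9)
D) k * (-5) + 3 + k^2 * (-9)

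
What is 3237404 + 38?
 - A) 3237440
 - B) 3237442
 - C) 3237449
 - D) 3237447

3237404 + 38 = 3237442
B) 3237442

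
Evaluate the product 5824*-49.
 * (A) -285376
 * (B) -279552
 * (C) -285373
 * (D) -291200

5824 * -49 = -285376
A) -285376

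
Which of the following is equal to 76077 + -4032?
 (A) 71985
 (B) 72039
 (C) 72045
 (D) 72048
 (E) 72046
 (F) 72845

76077 + -4032 = 72045
C) 72045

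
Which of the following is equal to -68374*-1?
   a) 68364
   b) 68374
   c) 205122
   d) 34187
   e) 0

-68374 * -1 = 68374
b) 68374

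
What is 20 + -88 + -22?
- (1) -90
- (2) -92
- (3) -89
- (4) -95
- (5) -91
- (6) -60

First: 20 + -88 = -68
Then: -68 + -22 = -90
1) -90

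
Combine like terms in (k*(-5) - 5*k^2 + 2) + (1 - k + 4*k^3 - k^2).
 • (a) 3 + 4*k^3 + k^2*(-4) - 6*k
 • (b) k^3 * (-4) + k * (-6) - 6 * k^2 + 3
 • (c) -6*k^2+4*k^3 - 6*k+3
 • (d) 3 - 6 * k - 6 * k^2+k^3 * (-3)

Adding the polynomials and combining like terms:
(k*(-5) - 5*k^2 + 2) + (1 - k + 4*k^3 - k^2)
= -6*k^2+4*k^3 - 6*k+3
c) -6*k^2+4*k^3 - 6*k+3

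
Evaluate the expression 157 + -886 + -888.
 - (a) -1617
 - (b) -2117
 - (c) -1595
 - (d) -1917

First: 157 + -886 = -729
Then: -729 + -888 = -1617
a) -1617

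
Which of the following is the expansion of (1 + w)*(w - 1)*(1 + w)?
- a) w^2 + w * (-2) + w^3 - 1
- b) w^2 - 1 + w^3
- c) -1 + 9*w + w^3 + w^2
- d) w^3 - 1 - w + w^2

Expanding (1 + w)*(w - 1)*(1 + w):
= w^3 - 1 - w + w^2
d) w^3 - 1 - w + w^2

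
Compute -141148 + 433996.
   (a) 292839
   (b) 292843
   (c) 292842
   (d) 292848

-141148 + 433996 = 292848
d) 292848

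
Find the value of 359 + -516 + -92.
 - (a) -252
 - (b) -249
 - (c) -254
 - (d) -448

First: 359 + -516 = -157
Then: -157 + -92 = -249
b) -249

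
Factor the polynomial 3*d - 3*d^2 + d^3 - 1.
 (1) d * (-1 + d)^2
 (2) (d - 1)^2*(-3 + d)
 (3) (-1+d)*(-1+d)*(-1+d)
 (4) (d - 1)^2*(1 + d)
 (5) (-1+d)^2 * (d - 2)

We need to factor 3*d - 3*d^2 + d^3 - 1.
The factored form is (-1+d)*(-1+d)*(-1+d).
3) (-1+d)*(-1+d)*(-1+d)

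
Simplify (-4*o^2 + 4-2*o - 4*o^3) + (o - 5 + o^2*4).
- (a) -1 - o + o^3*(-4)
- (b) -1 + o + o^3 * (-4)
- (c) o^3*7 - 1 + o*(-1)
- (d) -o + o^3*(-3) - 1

Adding the polynomials and combining like terms:
(-4*o^2 + 4 - 2*o - 4*o^3) + (o - 5 + o^2*4)
= -1 - o + o^3*(-4)
a) -1 - o + o^3*(-4)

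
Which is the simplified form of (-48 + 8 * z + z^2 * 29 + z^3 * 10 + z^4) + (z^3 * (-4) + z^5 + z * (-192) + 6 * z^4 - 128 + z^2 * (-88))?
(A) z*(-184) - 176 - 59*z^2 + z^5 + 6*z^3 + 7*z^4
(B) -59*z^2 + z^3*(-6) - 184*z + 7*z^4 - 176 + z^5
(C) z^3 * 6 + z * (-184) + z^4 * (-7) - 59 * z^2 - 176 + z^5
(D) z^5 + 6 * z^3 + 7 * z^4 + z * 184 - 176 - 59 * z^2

Adding the polynomials and combining like terms:
(-48 + 8*z + z^2*29 + z^3*10 + z^4) + (z^3*(-4) + z^5 + z*(-192) + 6*z^4 - 128 + z^2*(-88))
= z*(-184) - 176 - 59*z^2 + z^5 + 6*z^3 + 7*z^4
A) z*(-184) - 176 - 59*z^2 + z^5 + 6*z^3 + 7*z^4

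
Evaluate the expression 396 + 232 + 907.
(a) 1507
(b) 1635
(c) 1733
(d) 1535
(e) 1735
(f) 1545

First: 396 + 232 = 628
Then: 628 + 907 = 1535
d) 1535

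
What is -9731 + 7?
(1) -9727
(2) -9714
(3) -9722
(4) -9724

-9731 + 7 = -9724
4) -9724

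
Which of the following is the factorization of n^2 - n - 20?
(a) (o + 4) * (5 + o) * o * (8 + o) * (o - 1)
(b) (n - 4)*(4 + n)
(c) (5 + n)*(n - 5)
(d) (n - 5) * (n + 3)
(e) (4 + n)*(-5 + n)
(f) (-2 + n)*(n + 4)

We need to factor n^2 - n - 20.
The factored form is (4 + n)*(-5 + n).
e) (4 + n)*(-5 + n)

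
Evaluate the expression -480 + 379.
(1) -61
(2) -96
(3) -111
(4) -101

-480 + 379 = -101
4) -101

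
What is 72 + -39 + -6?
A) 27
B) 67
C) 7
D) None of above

First: 72 + -39 = 33
Then: 33 + -6 = 27
A) 27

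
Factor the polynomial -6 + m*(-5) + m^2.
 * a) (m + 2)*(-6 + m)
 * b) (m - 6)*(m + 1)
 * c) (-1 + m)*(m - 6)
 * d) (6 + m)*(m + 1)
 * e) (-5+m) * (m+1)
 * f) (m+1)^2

We need to factor -6 + m*(-5) + m^2.
The factored form is (m - 6)*(m + 1).
b) (m - 6)*(m + 1)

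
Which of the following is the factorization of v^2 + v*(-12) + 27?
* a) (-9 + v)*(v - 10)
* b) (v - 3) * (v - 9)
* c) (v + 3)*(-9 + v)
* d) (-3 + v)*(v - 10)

We need to factor v^2 + v*(-12) + 27.
The factored form is (v - 3) * (v - 9).
b) (v - 3) * (v - 9)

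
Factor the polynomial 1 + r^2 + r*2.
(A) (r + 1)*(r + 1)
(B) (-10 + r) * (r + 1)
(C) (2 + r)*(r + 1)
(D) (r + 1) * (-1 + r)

We need to factor 1 + r^2 + r*2.
The factored form is (r + 1)*(r + 1).
A) (r + 1)*(r + 1)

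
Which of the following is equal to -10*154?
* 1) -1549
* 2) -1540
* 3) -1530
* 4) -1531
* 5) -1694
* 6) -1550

-10 * 154 = -1540
2) -1540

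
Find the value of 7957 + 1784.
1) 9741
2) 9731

7957 + 1784 = 9741
1) 9741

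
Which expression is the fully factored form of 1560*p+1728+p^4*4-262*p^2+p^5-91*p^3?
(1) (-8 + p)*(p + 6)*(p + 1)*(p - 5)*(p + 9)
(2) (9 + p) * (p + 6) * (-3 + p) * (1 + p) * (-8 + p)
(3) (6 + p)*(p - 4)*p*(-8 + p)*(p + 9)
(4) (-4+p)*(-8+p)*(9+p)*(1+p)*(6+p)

We need to factor 1560*p+1728+p^4*4-262*p^2+p^5-91*p^3.
The factored form is (-4+p)*(-8+p)*(9+p)*(1+p)*(6+p).
4) (-4+p)*(-8+p)*(9+p)*(1+p)*(6+p)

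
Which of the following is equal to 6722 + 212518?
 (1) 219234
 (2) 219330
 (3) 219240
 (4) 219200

6722 + 212518 = 219240
3) 219240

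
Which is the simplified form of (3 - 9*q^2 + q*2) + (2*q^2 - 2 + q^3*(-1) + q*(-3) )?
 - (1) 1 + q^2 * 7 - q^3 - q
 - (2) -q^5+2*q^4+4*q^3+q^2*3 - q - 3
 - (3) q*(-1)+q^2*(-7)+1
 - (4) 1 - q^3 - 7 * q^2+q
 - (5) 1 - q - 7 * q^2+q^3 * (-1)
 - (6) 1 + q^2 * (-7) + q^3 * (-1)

Adding the polynomials and combining like terms:
(3 - 9*q^2 + q*2) + (2*q^2 - 2 + q^3*(-1) + q*(-3))
= 1 - q - 7 * q^2+q^3 * (-1)
5) 1 - q - 7 * q^2+q^3 * (-1)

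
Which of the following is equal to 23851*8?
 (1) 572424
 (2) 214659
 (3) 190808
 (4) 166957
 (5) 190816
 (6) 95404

23851 * 8 = 190808
3) 190808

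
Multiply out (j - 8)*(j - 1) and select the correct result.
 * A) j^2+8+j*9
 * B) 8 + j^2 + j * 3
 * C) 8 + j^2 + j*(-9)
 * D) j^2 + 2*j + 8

Expanding (j - 8)*(j - 1):
= 8 + j^2 + j*(-9)
C) 8 + j^2 + j*(-9)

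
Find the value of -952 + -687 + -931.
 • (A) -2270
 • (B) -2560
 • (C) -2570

First: -952 + -687 = -1639
Then: -1639 + -931 = -2570
C) -2570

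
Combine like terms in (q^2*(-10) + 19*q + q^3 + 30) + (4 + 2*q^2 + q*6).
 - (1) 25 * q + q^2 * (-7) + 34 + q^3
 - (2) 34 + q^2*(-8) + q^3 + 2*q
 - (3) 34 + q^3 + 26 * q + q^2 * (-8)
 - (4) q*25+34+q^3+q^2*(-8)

Adding the polynomials and combining like terms:
(q^2*(-10) + 19*q + q^3 + 30) + (4 + 2*q^2 + q*6)
= q*25+34+q^3+q^2*(-8)
4) q*25+34+q^3+q^2*(-8)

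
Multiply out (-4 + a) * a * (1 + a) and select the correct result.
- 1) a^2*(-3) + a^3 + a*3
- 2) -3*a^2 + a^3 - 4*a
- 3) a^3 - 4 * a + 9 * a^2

Expanding (-4 + a) * a * (1 + a):
= -3*a^2 + a^3 - 4*a
2) -3*a^2 + a^3 - 4*a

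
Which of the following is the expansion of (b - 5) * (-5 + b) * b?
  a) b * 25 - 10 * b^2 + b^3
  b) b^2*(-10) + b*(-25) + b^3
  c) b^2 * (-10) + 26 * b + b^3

Expanding (b - 5) * (-5 + b) * b:
= b * 25 - 10 * b^2 + b^3
a) b * 25 - 10 * b^2 + b^3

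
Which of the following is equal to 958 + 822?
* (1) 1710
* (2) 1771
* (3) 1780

958 + 822 = 1780
3) 1780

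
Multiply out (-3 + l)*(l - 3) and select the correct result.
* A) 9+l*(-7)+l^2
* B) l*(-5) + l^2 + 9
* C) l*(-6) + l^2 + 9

Expanding (-3 + l)*(l - 3):
= l*(-6) + l^2 + 9
C) l*(-6) + l^2 + 9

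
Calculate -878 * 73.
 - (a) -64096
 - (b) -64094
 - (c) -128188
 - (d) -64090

-878 * 73 = -64094
b) -64094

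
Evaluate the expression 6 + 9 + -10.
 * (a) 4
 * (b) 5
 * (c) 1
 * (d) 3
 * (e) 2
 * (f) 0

First: 6 + 9 = 15
Then: 15 + -10 = 5
b) 5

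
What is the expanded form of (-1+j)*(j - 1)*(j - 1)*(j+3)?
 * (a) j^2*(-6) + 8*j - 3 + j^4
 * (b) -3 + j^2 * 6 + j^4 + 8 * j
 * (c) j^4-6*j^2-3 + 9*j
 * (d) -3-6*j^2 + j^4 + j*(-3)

Expanding (-1+j)*(j - 1)*(j - 1)*(j+3):
= j^2*(-6) + 8*j - 3 + j^4
a) j^2*(-6) + 8*j - 3 + j^4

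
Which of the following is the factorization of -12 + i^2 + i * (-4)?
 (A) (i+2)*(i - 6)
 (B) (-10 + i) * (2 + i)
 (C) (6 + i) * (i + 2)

We need to factor -12 + i^2 + i * (-4).
The factored form is (i+2)*(i - 6).
A) (i+2)*(i - 6)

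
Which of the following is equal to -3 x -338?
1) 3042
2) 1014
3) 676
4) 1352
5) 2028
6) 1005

-3 * -338 = 1014
2) 1014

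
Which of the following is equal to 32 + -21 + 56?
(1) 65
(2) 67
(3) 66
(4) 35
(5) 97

First: 32 + -21 = 11
Then: 11 + 56 = 67
2) 67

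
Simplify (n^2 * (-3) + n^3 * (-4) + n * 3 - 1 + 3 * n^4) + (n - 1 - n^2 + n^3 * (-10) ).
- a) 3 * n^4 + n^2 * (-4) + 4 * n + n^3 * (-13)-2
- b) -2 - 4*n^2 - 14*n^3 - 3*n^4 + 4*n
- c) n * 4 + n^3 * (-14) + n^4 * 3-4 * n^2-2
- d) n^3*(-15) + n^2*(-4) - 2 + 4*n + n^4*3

Adding the polynomials and combining like terms:
(n^2*(-3) + n^3*(-4) + n*3 - 1 + 3*n^4) + (n - 1 - n^2 + n^3*(-10))
= n * 4 + n^3 * (-14) + n^4 * 3-4 * n^2-2
c) n * 4 + n^3 * (-14) + n^4 * 3-4 * n^2-2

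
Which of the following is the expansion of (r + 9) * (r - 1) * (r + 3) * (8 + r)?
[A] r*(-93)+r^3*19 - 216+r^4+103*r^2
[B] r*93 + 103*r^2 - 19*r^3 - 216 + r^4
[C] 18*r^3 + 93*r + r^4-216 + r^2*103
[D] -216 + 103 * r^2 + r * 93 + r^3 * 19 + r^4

Expanding (r + 9) * (r - 1) * (r + 3) * (8 + r):
= -216 + 103 * r^2 + r * 93 + r^3 * 19 + r^4
D) -216 + 103 * r^2 + r * 93 + r^3 * 19 + r^4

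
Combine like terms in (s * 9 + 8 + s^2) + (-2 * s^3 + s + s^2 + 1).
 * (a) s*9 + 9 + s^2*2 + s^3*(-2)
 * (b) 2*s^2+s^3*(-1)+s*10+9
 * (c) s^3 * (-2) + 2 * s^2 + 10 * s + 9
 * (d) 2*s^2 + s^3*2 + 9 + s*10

Adding the polynomials and combining like terms:
(s*9 + 8 + s^2) + (-2*s^3 + s + s^2 + 1)
= s^3 * (-2) + 2 * s^2 + 10 * s + 9
c) s^3 * (-2) + 2 * s^2 + 10 * s + 9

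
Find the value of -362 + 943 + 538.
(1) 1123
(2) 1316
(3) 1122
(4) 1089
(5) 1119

First: -362 + 943 = 581
Then: 581 + 538 = 1119
5) 1119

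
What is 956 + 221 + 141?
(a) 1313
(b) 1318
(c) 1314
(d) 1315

First: 956 + 221 = 1177
Then: 1177 + 141 = 1318
b) 1318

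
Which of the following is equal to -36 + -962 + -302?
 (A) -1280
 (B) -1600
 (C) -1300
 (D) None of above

First: -36 + -962 = -998
Then: -998 + -302 = -1300
C) -1300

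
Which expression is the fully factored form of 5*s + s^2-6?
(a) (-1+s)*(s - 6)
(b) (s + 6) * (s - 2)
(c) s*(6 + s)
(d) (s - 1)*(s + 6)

We need to factor 5*s + s^2-6.
The factored form is (s - 1)*(s + 6).
d) (s - 1)*(s + 6)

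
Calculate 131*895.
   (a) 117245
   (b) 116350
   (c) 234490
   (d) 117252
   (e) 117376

131 * 895 = 117245
a) 117245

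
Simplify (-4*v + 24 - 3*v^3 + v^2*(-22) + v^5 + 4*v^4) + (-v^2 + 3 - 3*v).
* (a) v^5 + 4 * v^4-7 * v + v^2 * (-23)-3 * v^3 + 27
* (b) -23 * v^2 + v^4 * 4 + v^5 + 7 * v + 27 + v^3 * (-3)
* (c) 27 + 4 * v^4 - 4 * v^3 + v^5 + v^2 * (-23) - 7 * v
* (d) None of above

Adding the polynomials and combining like terms:
(-4*v + 24 - 3*v^3 + v^2*(-22) + v^5 + 4*v^4) + (-v^2 + 3 - 3*v)
= v^5 + 4 * v^4-7 * v + v^2 * (-23)-3 * v^3 + 27
a) v^5 + 4 * v^4-7 * v + v^2 * (-23)-3 * v^3 + 27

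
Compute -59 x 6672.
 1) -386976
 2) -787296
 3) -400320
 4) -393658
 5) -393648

-59 * 6672 = -393648
5) -393648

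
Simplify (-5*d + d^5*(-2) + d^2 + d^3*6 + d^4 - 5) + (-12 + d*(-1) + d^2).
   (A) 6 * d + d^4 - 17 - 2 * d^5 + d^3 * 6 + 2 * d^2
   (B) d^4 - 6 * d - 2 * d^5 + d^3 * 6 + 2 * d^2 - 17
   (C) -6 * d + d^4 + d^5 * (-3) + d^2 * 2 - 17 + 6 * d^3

Adding the polynomials and combining like terms:
(-5*d + d^5*(-2) + d^2 + d^3*6 + d^4 - 5) + (-12 + d*(-1) + d^2)
= d^4 - 6 * d - 2 * d^5 + d^3 * 6 + 2 * d^2 - 17
B) d^4 - 6 * d - 2 * d^5 + d^3 * 6 + 2 * d^2 - 17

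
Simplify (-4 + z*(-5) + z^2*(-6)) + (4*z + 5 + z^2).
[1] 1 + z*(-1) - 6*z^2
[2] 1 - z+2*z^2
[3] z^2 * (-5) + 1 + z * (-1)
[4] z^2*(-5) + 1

Adding the polynomials and combining like terms:
(-4 + z*(-5) + z^2*(-6)) + (4*z + 5 + z^2)
= z^2 * (-5) + 1 + z * (-1)
3) z^2 * (-5) + 1 + z * (-1)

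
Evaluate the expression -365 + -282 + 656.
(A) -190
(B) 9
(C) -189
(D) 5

First: -365 + -282 = -647
Then: -647 + 656 = 9
B) 9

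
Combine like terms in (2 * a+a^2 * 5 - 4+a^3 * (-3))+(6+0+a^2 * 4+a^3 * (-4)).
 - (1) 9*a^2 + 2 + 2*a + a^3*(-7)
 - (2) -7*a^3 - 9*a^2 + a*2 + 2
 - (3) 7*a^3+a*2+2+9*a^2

Adding the polynomials and combining like terms:
(2*a + a^2*5 - 4 + a^3*(-3)) + (6 + 0 + a^2*4 + a^3*(-4))
= 9*a^2 + 2 + 2*a + a^3*(-7)
1) 9*a^2 + 2 + 2*a + a^3*(-7)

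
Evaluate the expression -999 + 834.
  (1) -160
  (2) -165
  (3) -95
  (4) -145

-999 + 834 = -165
2) -165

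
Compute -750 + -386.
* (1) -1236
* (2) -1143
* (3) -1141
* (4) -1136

-750 + -386 = -1136
4) -1136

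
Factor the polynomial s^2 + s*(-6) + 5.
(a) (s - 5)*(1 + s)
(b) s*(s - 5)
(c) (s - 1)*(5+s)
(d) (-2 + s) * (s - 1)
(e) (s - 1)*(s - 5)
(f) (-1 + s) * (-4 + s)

We need to factor s^2 + s*(-6) + 5.
The factored form is (s - 1)*(s - 5).
e) (s - 1)*(s - 5)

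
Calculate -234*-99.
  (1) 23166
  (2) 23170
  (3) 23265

-234 * -99 = 23166
1) 23166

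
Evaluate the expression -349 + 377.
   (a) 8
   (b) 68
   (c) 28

-349 + 377 = 28
c) 28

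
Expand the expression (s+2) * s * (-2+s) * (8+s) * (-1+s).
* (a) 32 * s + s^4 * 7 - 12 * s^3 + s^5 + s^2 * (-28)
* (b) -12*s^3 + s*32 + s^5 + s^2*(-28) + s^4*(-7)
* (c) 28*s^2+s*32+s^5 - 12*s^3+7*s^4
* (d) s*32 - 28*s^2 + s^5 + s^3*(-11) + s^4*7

Expanding (s+2) * s * (-2+s) * (8+s) * (-1+s):
= 32 * s + s^4 * 7 - 12 * s^3 + s^5 + s^2 * (-28)
a) 32 * s + s^4 * 7 - 12 * s^3 + s^5 + s^2 * (-28)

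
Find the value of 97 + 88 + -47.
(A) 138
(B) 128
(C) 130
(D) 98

First: 97 + 88 = 185
Then: 185 + -47 = 138
A) 138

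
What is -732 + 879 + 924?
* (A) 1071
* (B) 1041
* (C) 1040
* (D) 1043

First: -732 + 879 = 147
Then: 147 + 924 = 1071
A) 1071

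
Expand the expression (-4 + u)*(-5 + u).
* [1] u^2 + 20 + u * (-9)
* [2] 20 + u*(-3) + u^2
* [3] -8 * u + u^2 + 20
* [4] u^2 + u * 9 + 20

Expanding (-4 + u)*(-5 + u):
= u^2 + 20 + u * (-9)
1) u^2 + 20 + u * (-9)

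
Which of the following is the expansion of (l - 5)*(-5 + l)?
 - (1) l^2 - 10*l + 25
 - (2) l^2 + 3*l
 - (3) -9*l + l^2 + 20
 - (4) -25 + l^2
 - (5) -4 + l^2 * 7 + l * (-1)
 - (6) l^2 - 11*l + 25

Expanding (l - 5)*(-5 + l):
= l^2 - 10*l + 25
1) l^2 - 10*l + 25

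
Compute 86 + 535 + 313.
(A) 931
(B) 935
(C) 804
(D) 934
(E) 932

First: 86 + 535 = 621
Then: 621 + 313 = 934
D) 934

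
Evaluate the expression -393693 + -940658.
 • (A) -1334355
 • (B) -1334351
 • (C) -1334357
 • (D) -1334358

-393693 + -940658 = -1334351
B) -1334351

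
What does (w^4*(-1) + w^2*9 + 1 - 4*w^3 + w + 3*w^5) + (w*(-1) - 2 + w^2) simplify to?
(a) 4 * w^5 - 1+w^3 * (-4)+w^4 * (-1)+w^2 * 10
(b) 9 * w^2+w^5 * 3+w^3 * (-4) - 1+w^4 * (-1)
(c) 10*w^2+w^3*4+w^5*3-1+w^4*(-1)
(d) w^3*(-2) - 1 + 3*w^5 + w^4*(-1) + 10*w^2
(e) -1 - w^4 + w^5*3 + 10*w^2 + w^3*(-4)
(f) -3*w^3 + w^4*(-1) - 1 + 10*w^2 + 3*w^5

Adding the polynomials and combining like terms:
(w^4*(-1) + w^2*9 + 1 - 4*w^3 + w + 3*w^5) + (w*(-1) - 2 + w^2)
= -1 - w^4 + w^5*3 + 10*w^2 + w^3*(-4)
e) -1 - w^4 + w^5*3 + 10*w^2 + w^3*(-4)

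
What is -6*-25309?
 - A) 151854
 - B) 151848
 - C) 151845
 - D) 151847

-6 * -25309 = 151854
A) 151854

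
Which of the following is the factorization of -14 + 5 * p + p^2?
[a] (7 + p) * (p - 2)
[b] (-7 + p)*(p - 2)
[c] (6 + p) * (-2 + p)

We need to factor -14 + 5 * p + p^2.
The factored form is (7 + p) * (p - 2).
a) (7 + p) * (p - 2)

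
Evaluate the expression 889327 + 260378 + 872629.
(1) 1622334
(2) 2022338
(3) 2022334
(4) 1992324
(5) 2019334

First: 889327 + 260378 = 1149705
Then: 1149705 + 872629 = 2022334
3) 2022334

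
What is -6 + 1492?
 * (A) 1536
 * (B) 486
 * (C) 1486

-6 + 1492 = 1486
C) 1486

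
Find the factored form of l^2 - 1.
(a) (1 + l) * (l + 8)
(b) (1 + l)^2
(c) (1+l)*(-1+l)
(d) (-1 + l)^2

We need to factor l^2 - 1.
The factored form is (1+l)*(-1+l).
c) (1+l)*(-1+l)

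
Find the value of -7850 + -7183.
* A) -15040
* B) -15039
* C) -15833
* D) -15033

-7850 + -7183 = -15033
D) -15033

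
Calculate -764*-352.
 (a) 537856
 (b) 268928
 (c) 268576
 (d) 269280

-764 * -352 = 268928
b) 268928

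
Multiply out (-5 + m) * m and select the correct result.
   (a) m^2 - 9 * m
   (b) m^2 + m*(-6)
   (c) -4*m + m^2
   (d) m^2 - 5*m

Expanding (-5 + m) * m:
= m^2 - 5*m
d) m^2 - 5*m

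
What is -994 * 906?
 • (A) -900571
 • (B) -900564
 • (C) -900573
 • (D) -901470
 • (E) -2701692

-994 * 906 = -900564
B) -900564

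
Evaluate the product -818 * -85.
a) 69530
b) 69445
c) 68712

-818 * -85 = 69530
a) 69530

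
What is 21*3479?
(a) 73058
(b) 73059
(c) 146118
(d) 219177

21 * 3479 = 73059
b) 73059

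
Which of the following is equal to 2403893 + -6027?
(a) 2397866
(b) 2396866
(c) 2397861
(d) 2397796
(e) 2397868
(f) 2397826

2403893 + -6027 = 2397866
a) 2397866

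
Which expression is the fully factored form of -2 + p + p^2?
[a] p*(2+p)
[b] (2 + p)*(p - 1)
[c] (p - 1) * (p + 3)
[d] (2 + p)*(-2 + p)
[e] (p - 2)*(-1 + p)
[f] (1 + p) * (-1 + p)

We need to factor -2 + p + p^2.
The factored form is (2 + p)*(p - 1).
b) (2 + p)*(p - 1)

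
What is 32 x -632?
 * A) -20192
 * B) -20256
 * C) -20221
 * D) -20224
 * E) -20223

32 * -632 = -20224
D) -20224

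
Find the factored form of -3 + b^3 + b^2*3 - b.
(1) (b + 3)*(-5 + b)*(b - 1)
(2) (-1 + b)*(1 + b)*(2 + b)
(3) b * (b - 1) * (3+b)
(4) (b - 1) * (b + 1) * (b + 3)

We need to factor -3 + b^3 + b^2*3 - b.
The factored form is (b - 1) * (b + 1) * (b + 3).
4) (b - 1) * (b + 1) * (b + 3)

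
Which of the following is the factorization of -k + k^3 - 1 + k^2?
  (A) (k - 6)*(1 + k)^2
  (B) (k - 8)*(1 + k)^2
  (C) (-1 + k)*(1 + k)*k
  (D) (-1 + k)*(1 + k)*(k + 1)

We need to factor -k + k^3 - 1 + k^2.
The factored form is (-1 + k)*(1 + k)*(k + 1).
D) (-1 + k)*(1 + k)*(k + 1)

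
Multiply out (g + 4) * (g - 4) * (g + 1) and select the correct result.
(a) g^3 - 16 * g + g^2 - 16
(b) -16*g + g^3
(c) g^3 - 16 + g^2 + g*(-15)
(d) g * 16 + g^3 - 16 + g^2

Expanding (g + 4) * (g - 4) * (g + 1):
= g^3 - 16 * g + g^2 - 16
a) g^3 - 16 * g + g^2 - 16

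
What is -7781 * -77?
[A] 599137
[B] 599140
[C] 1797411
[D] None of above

-7781 * -77 = 599137
A) 599137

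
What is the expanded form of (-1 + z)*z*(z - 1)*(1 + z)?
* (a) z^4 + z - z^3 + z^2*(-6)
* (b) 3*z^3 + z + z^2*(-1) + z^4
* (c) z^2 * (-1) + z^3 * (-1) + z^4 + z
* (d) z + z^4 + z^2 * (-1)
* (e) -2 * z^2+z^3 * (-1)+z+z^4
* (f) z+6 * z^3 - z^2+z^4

Expanding (-1 + z)*z*(z - 1)*(1 + z):
= z^2 * (-1) + z^3 * (-1) + z^4 + z
c) z^2 * (-1) + z^3 * (-1) + z^4 + z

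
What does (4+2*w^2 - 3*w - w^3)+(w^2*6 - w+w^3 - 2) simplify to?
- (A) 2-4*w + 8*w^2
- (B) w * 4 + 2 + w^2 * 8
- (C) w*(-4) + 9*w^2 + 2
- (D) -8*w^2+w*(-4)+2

Adding the polynomials and combining like terms:
(4 + 2*w^2 - 3*w - w^3) + (w^2*6 - w + w^3 - 2)
= 2-4*w + 8*w^2
A) 2-4*w + 8*w^2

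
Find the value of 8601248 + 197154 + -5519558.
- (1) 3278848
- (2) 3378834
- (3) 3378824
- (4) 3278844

First: 8601248 + 197154 = 8798402
Then: 8798402 + -5519558 = 3278844
4) 3278844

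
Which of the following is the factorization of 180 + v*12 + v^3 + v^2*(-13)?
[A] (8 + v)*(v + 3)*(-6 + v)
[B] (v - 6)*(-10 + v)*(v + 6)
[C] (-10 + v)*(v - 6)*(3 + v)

We need to factor 180 + v*12 + v^3 + v^2*(-13).
The factored form is (-10 + v)*(v - 6)*(3 + v).
C) (-10 + v)*(v - 6)*(3 + v)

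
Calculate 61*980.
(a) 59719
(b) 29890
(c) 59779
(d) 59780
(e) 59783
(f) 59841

61 * 980 = 59780
d) 59780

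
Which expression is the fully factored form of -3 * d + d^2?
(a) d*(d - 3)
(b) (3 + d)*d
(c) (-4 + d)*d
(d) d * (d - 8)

We need to factor -3 * d + d^2.
The factored form is d*(d - 3).
a) d*(d - 3)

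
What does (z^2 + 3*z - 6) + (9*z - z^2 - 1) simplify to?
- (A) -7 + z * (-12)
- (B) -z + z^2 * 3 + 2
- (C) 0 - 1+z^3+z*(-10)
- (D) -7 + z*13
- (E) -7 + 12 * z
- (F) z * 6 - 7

Adding the polynomials and combining like terms:
(z^2 + 3*z - 6) + (9*z - z^2 - 1)
= -7 + 12 * z
E) -7 + 12 * z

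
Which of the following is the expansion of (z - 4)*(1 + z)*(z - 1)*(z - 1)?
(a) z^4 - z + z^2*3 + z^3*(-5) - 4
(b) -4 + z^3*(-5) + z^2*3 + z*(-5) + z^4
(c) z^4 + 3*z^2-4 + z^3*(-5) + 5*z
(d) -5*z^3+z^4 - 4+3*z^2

Expanding (z - 4)*(1 + z)*(z - 1)*(z - 1):
= z^4 + 3*z^2-4 + z^3*(-5) + 5*z
c) z^4 + 3*z^2-4 + z^3*(-5) + 5*z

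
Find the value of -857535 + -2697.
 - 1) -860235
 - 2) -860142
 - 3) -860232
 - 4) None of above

-857535 + -2697 = -860232
3) -860232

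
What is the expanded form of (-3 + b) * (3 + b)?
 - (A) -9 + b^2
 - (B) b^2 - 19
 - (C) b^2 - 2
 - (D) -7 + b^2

Expanding (-3 + b) * (3 + b):
= -9 + b^2
A) -9 + b^2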